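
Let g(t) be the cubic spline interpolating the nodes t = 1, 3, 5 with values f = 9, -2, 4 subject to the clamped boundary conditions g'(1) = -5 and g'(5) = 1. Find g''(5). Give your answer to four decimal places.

-7.8750

With M_i denoting the second derivative at x_i, h_i = 2, 2, and Δ_i = (y_(i+1) − y_i)/h_i = -11/2, 3:
  2·M_0 + 8·M_1 + 2·M_2 = 6(Δ_1 - Δ_0) = 51
Clamped end conditions give two more equations: 2h_0·M_0 + h_0·M_1 = 6(Δ_0 - g'(1)) = -3 and h_1·M_1 + 2h_1·M_2 = 6(g'(5) - Δ_1) = -12.
Solving the tridiagonal system: M_0 = -45/8, M_1 = 39/4, M_2 = -63/8.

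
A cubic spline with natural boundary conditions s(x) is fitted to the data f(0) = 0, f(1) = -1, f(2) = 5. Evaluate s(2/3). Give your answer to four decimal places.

-1.3148

With σ_i denoting the second derivative at x_i, h_i = 1, 1, and Δ_i = (y_(i+1) − y_i)/h_i = -1, 6:
  1·σ_0 + 4·σ_1 + 1·σ_2 = 6(Δ_1 - Δ_0) = 42
Natural end conditions: σ_0 = σ_2 = 0.
Hence σ_0 = 0, σ_1 = 21/2, σ_2 = 0.
On [0, 1], s(x) = 0 - 11/4·x + 0·x² + 7/4·x³.
With x = 2/3: s(2/3) = -71/54.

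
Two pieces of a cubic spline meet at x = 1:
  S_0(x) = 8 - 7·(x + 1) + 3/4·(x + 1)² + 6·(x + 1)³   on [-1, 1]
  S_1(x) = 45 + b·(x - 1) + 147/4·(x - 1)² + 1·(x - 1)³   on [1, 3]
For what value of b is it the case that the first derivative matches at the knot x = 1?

S_0'(x) = -7 + 3/2·(x + 1) + 18·(x + 1)², so S_0'(1) = 68. On the right, S_1'(1) = b, so b = 68.

68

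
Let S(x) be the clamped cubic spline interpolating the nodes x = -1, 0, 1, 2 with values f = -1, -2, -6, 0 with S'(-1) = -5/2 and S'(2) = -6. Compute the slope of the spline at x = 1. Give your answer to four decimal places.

With M_i denoting the second derivative at x_i, h_i = 1, 1, 1, and Δ_i = (y_(i+1) − y_i)/h_i = -1, -4, 6:
  1·M_0 + 4·M_1 + 1·M_2 = 6(Δ_1 - Δ_0) = -18
  1·M_1 + 4·M_2 + 1·M_3 = 6(Δ_2 - Δ_1) = 60
Clamped end conditions give two more equations: 2h_0·M_0 + h_0·M_1 = 6(Δ_0 - S'(-1)) = 9 and h_2·M_2 + 2h_2·M_3 = 6(S'(2) - Δ_2) = -72.
Solving: M_0 = 184/15, M_1 = -233/15, M_2 = 478/15, M_3 = -779/15.
On [1, 2], S'(x) = b_2 + 2c_2·(x - 1) + 3d_2·(x - 1)² with b_2 = Δ_2 - h_2(2M_2 + M_3)/6 = 121/30, c_2 = M_2/2 = 239/15, d_2 = (M_3 - M_2)/(6h_2) = -419/30. So S'(1) = 121/30.

4.0333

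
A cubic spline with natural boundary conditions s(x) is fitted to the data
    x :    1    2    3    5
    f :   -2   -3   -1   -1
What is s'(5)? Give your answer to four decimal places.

Put m_i = s'' at the i-th knot. Here h = (1, 1, 2) and Δ = (-1, 2, 0), so the interior equations h_(i-1)·m_(i-1) + 2(h_(i-1)+h_i)·m_i + h_i·m_(i+1) = 6(Δ_i − Δ_(i-1)) read
  1·m_0 + 4·m_1 + 1·m_2 = 6(Δ_1 - Δ_0) = 18
  1·m_1 + 6·m_2 + 2·m_3 = 6(Δ_2 - Δ_1) = -12
Natural end conditions: m_0 = m_3 = 0.
Solving: m_0 = 0, m_1 = 120/23, m_2 = -66/23, m_3 = 0.
On [3, 5], s'(x) = b_2 + 2c_2·(x - 3) + 3d_2·(x - 3)² with b_2 = Δ_2 - h_2(2m_2 + m_3)/6 = 44/23, c_2 = m_2/2 = -33/23, d_2 = (m_3 - m_2)/(6h_2) = 11/46. So s'(5) = -22/23.

-0.9565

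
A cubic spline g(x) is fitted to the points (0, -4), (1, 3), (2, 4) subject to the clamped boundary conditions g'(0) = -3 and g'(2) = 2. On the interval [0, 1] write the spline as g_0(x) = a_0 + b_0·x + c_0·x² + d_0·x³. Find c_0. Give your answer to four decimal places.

20.7500

Let M_i = g''(x_i). Step sizes h_i = 1, 1; slopes of the chords Δ_i = (y_(i+1) - y_i)/h_i = 7, 1.
  1·M_0 + 4·M_1 + 1·M_2 = 6(Δ_1 - Δ_0) = -36
Clamped end conditions give two more equations: 2h_0·M_0 + h_0·M_1 = 6(Δ_0 - g'(0)) = 60 and h_1·M_1 + 2h_1·M_2 = 6(g'(2) - Δ_1) = 6.
Forward elimination and back-substitution give M_0 = 83/2, M_1 = -23, M_2 = 29/2.
On [0, 1], with g_0(x) = a_0 + b_0·x + c_0·x² + d_0·x³: c_0 = M_0/2 = 83/4, d_0 = (M_1 - M_0)/(6h_0) = -43/4, b_0 = Δ_0 - h_0(2M_0 + M_1)/6 = -3.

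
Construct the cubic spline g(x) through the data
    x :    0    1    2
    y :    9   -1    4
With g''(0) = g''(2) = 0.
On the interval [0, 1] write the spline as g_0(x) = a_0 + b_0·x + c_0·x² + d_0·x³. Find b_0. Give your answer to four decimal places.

-13.7500

Let M_i = g''(x_i). Step sizes h_i = 1, 1; slopes of the chords Δ_i = (y_(i+1) - y_i)/h_i = -10, 5.
  1·M_0 + 4·M_1 + 1·M_2 = 6(Δ_1 - Δ_0) = 90
Natural end conditions: M_0 = M_2 = 0.
Forward elimination and back-substitution give M_0 = 0, M_1 = 45/2, M_2 = 0.
On [0, 1], with g_0(x) = a_0 + b_0·x + c_0·x² + d_0·x³: c_0 = M_0/2 = 0, d_0 = (M_1 - M_0)/(6h_0) = 15/4, b_0 = Δ_0 - h_0(2M_0 + M_1)/6 = -55/4.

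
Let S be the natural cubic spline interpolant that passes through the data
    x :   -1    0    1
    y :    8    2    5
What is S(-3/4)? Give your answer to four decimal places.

Write m_i for S''(x_i). With h_i = 1, 1 and divided differences Δ_i = -6, 3, the continuity of S' gives the tridiagonal system
  1·m_0 + 4·m_1 + 1·m_2 = 6(Δ_1 - Δ_0) = 54
Natural end conditions: m_0 = m_2 = 0.
Hence m_0 = 0, m_1 = 27/2, m_2 = 0.
On [-1, 0], S(x) = 8 - 33/4·(x + 1) + 0·(x + 1)² + 9/4·(x + 1)³.
With (x + 1) = 1/4: S(-3/4) = 1529/256.

5.9727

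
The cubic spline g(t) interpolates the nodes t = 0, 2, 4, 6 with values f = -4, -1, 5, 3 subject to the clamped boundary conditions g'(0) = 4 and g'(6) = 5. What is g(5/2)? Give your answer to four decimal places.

Put σ_i = g'' at the i-th knot. Here h = (2, 2, 2) and Δ = (3/2, 3, -1), so the interior equations h_(i-1)·σ_(i-1) + 2(h_(i-1)+h_i)·σ_i + h_i·σ_(i+1) = 6(Δ_i − Δ_(i-1)) read
  2·σ_0 + 8·σ_1 + 2·σ_2 = 6(Δ_1 - Δ_0) = 9
  2·σ_1 + 8·σ_2 + 2·σ_3 = 6(Δ_2 - Δ_1) = -24
Clamped end conditions give two more equations: 2h_0·σ_0 + h_0·σ_1 = 6(Δ_0 - g'(0)) = -15 and h_2·σ_2 + 2h_2·σ_3 = 6(g'(6) - Δ_2) = 36.
Solving the tridiagonal system: σ_0 = -179/30, σ_1 = 133/30, σ_2 = -109/15, σ_3 = 379/30.
On [2, 4], g(t) = -1 + 37/15·(t - 2) + 133/60·(t - 2)² - 39/40·(t - 2)³.
With (t - 2) = 1/2: g(5/2) = 213/320.

0.6656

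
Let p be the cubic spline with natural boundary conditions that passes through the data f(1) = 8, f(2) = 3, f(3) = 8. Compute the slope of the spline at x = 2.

With M_i denoting the second derivative at x_i, h_i = 1, 1, and Δ_i = (y_(i+1) − y_i)/h_i = -5, 5:
  1·M_0 + 4·M_1 + 1·M_2 = 6(Δ_1 - Δ_0) = 60
Natural end conditions: M_0 = M_2 = 0.
Forward elimination and back-substitution give M_0 = 0, M_1 = 15, M_2 = 0.
On [2, 3], p'(x) = b_1 + 2c_1·(x - 2) + 3d_1·(x - 2)² with b_1 = Δ_1 - h_1(2M_1 + M_2)/6 = 0, c_1 = M_1/2 = 15/2, d_1 = (M_2 - M_1)/(6h_1) = -5/2. So p'(2) = 0.

0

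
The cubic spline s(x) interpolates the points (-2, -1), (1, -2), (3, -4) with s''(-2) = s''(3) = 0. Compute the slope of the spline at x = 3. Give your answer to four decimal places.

Put m_i = s'' at the i-th knot. Here h = (3, 2) and Δ = (-1/3, -1), so the interior equations h_(i-1)·m_(i-1) + 2(h_(i-1)+h_i)·m_i + h_i·m_(i+1) = 6(Δ_i − Δ_(i-1)) read
  3·m_0 + 10·m_1 + 2·m_2 = 6(Δ_1 - Δ_0) = -4
Natural end conditions: m_0 = m_2 = 0.
Solving the tridiagonal system: m_0 = 0, m_1 = -2/5, m_2 = 0.
On [1, 3], s'(x) = b_1 + 2c_1·(x - 1) + 3d_1·(x - 1)² with b_1 = Δ_1 - h_1(2m_1 + m_2)/6 = -11/15, c_1 = m_1/2 = -1/5, d_1 = (m_2 - m_1)/(6h_1) = 1/30. So s'(3) = -17/15.

-1.1333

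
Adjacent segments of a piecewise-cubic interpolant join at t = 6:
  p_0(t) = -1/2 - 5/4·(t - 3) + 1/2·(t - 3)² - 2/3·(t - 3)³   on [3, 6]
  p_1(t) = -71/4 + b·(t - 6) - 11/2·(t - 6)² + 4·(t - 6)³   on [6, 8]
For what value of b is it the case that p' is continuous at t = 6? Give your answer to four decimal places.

-16.2500

p_0'(t) = -5/4 + 1·(t - 3) - 2·(t - 3)², so p_0'(6) = -65/4. On the right, p_1'(6) = b, so b = -65/4.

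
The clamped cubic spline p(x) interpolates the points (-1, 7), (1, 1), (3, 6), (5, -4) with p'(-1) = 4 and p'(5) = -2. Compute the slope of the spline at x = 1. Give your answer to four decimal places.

Write σ_i for p''(x_i). With h_i = 2, 2, 2 and divided differences Δ_i = -3, 5/2, -5, the continuity of p' gives the tridiagonal system
  2·σ_0 + 8·σ_1 + 2·σ_2 = 6(Δ_1 - Δ_0) = 33
  2·σ_1 + 8·σ_2 + 2·σ_3 = 6(Δ_2 - Δ_1) = -45
Clamped end conditions give two more equations: 2h_0·σ_0 + h_0·σ_1 = 6(Δ_0 - p'(-1)) = -42 and h_2·σ_2 + 2h_2·σ_3 = 6(p'(5) - Δ_2) = 18.
Solving: σ_0 = -159/10, σ_1 = 54/5, σ_2 = -54/5, σ_3 = 99/10.
On [1, 3], p'(x) = b_1 + 2c_1·(x - 1) + 3d_1·(x - 1)² with b_1 = Δ_1 - h_1(2σ_1 + σ_2)/6 = -11/10, c_1 = σ_1/2 = 27/5, d_1 = (σ_2 - σ_1)/(6h_1) = -9/5. So p'(1) = -11/10.

-1.1000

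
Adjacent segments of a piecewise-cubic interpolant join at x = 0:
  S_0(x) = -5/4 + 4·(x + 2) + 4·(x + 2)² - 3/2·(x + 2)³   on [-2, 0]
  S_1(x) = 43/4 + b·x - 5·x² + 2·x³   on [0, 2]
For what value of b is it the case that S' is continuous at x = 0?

2

S_0'(x) = 4 + 8·(x + 2) - 9/2·(x + 2)², so S_0'(0) = 2. On the right, S_1'(0) = b, so b = 2.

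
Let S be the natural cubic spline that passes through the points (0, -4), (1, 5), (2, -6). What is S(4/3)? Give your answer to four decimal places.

3.1852

With m_i denoting the second derivative at x_i, h_i = 1, 1, and Δ_i = (y_(i+1) − y_i)/h_i = 9, -11:
  1·m_0 + 4·m_1 + 1·m_2 = 6(Δ_1 - Δ_0) = -120
Natural end conditions: m_0 = m_2 = 0.
Solving the tridiagonal system: m_0 = 0, m_1 = -30, m_2 = 0.
On [1, 2], S(x) = 5 - 1·(x - 1) - 15·(x - 1)² + 5·(x - 1)³.
With (x - 1) = 1/3: S(4/3) = 86/27.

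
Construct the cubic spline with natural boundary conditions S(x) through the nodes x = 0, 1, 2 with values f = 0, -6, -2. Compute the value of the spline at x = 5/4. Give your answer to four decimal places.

-5.8203

Let σ_i = S''(x_i). Step sizes h_i = 1, 1; slopes of the chords Δ_i = (y_(i+1) - y_i)/h_i = -6, 4.
  1·σ_0 + 4·σ_1 + 1·σ_2 = 6(Δ_1 - Δ_0) = 60
Natural end conditions: σ_0 = σ_2 = 0.
Solving the tridiagonal system: σ_0 = 0, σ_1 = 15, σ_2 = 0.
On [1, 2], S(x) = -6 - 1·(x - 1) + 15/2·(x - 1)² - 5/2·(x - 1)³.
With (x - 1) = 1/4: S(5/4) = -745/128.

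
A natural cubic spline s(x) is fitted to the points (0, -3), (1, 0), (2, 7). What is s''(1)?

With m_i denoting the second derivative at x_i, h_i = 1, 1, and Δ_i = (y_(i+1) − y_i)/h_i = 3, 7:
  1·m_0 + 4·m_1 + 1·m_2 = 6(Δ_1 - Δ_0) = 24
Natural end conditions: m_0 = m_2 = 0.
Solving: m_0 = 0, m_1 = 6, m_2 = 0.

6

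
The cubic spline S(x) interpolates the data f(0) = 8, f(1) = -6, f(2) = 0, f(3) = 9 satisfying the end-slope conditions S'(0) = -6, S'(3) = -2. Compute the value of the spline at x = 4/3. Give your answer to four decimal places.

-6.6370

Let σ_i = S''(x_i). Step sizes h_i = 1, 1, 1; slopes of the chords Δ_i = (y_(i+1) - y_i)/h_i = -14, 6, 9.
  1·σ_0 + 4·σ_1 + 1·σ_2 = 6(Δ_1 - Δ_0) = 120
  1·σ_1 + 4·σ_2 + 1·σ_3 = 6(Δ_2 - Δ_1) = 18
Clamped end conditions give two more equations: 2h_0·σ_0 + h_0·σ_1 = 6(Δ_0 - S'(0)) = -48 and h_2·σ_2 + 2h_2·σ_3 = 6(S'(3) - Δ_2) = -66.
Solving the tridiagonal system: σ_0 = -662/15, σ_1 = 604/15, σ_2 = 46/15, σ_3 = -518/15.
On [1, 2], S(x) = -6 - 119/15·(x - 1) + 302/15·(x - 1)² - 31/5·(x - 1)³.
With (x - 1) = 1/3: S(4/3) = -896/135.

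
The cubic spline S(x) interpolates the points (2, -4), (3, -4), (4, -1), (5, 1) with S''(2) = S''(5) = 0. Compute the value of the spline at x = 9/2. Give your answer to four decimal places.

0.1750

With M_i denoting the second derivative at x_i, h_i = 1, 1, 1, and Δ_i = (y_(i+1) − y_i)/h_i = 0, 3, 2:
  1·M_0 + 4·M_1 + 1·M_2 = 6(Δ_1 - Δ_0) = 18
  1·M_1 + 4·M_2 + 1·M_3 = 6(Δ_2 - Δ_1) = -6
Natural end conditions: M_0 = M_3 = 0.
Solving: M_0 = 0, M_1 = 26/5, M_2 = -14/5, M_3 = 0.
On [4, 5], S(x) = -1 + 44/15·(x - 4) - 7/5·(x - 4)² + 7/15·(x - 4)³.
With (x - 4) = 1/2: S(9/2) = 7/40.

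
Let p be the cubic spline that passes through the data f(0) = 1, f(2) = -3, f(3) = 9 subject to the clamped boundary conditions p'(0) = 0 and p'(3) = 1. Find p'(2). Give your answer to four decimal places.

Put m_i = p'' at the i-th knot. Here h = (2, 1) and Δ = (-2, 12), so the interior equations h_(i-1)·m_(i-1) + 2(h_(i-1)+h_i)·m_i + h_i·m_(i+1) = 6(Δ_i − Δ_(i-1)) read
  2·m_0 + 6·m_1 + 1·m_2 = 6(Δ_1 - Δ_0) = 84
Clamped end conditions give two more equations: 2h_0·m_0 + h_0·m_1 = 6(Δ_0 - p'(0)) = -12 and h_1·m_1 + 2h_1·m_2 = 6(p'(3) - Δ_1) = -66.
Forward elimination and back-substitution give m_0 = -50/3, m_1 = 82/3, m_2 = -140/3.
On [2, 3], p'(t) = b_1 + 2c_1·(t - 2) + 3d_1·(t - 2)² with b_1 = Δ_1 - h_1(2m_1 + m_2)/6 = 32/3, c_1 = m_1/2 = 41/3, d_1 = (m_2 - m_1)/(6h_1) = -37/3. So p'(2) = 32/3.

10.6667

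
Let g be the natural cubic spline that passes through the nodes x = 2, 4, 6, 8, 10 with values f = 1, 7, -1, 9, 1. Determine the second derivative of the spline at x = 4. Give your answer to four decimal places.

-8.0357

Put σ_i = g'' at the i-th knot. Here h = (2, 2, 2, 2) and Δ = (3, -4, 5, -4), so the interior equations h_(i-1)·σ_(i-1) + 2(h_(i-1)+h_i)·σ_i + h_i·σ_(i+1) = 6(Δ_i − Δ_(i-1)) read
  2·σ_0 + 8·σ_1 + 2·σ_2 = 6(Δ_1 - Δ_0) = -42
  2·σ_1 + 8·σ_2 + 2·σ_3 = 6(Δ_2 - Δ_1) = 54
  2·σ_2 + 8·σ_3 + 2·σ_4 = 6(Δ_3 - Δ_2) = -54
Natural end conditions: σ_0 = σ_4 = 0.
Solving: σ_0 = 0, σ_1 = -225/28, σ_2 = 78/7, σ_3 = -267/28, σ_4 = 0.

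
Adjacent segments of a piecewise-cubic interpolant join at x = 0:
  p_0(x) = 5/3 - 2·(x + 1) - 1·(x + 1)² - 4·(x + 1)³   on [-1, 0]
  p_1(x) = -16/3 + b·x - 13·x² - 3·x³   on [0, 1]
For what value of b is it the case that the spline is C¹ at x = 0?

p_0'(x) = -2 - 2·(x + 1) - 12·(x + 1)², so p_0'(0) = -16. On the right, p_1'(0) = b, so b = -16.

-16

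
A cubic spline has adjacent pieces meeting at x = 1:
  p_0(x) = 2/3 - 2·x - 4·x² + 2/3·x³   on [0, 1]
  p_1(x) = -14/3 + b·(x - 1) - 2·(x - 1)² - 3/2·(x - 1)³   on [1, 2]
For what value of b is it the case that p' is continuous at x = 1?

-8

p_0'(x) = -2 - 8·x + 2·x², so p_0'(1) = -8. On the right, p_1'(1) = b, so b = -8.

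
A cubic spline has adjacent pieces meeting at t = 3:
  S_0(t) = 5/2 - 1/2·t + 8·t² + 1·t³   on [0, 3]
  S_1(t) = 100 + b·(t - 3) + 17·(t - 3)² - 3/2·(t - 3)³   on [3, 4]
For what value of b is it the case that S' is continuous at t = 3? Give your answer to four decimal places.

74.5000

S_0'(t) = -1/2 + 16·t + 3·t², so S_0'(3) = 149/2. On the right, S_1'(3) = b, so b = 149/2.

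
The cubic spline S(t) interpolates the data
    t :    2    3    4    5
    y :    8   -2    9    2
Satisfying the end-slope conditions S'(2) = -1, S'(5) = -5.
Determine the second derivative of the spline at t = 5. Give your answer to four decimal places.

30.5333

Put m_i = S'' at the i-th knot. Here h = (1, 1, 1) and Δ = (-10, 11, -7), so the interior equations h_(i-1)·m_(i-1) + 2(h_(i-1)+h_i)·m_i + h_i·m_(i+1) = 6(Δ_i − Δ_(i-1)) read
  1·m_0 + 4·m_1 + 1·m_2 = 6(Δ_1 - Δ_0) = 126
  1·m_1 + 4·m_2 + 1·m_3 = 6(Δ_2 - Δ_1) = -108
Clamped end conditions give two more equations: 2h_0·m_0 + h_0·m_1 = 6(Δ_0 - S'(2)) = -54 and h_2·m_2 + 2h_2·m_3 = 6(S'(5) - Δ_2) = 12.
Solving the tridiagonal system: m_0 = -838/15, m_1 = 866/15, m_2 = -736/15, m_3 = 458/15.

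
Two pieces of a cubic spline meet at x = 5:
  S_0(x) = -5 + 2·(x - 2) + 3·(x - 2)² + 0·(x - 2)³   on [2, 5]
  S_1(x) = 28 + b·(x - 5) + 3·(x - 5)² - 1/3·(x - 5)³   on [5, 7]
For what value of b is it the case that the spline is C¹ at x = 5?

20

S_0'(x) = 2 + 6·(x - 2) + 0·(x - 2)², so S_0'(5) = 20. On the right, S_1'(5) = b, so b = 20.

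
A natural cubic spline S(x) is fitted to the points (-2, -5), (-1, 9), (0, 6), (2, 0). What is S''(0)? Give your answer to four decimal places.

4.4348

Put M_i = S'' at the i-th knot. Here h = (1, 1, 2) and Δ = (14, -3, -3), so the interior equations h_(i-1)·M_(i-1) + 2(h_(i-1)+h_i)·M_i + h_i·M_(i+1) = 6(Δ_i − Δ_(i-1)) read
  1·M_0 + 4·M_1 + 1·M_2 = 6(Δ_1 - Δ_0) = -102
  1·M_1 + 6·M_2 + 2·M_3 = 6(Δ_2 - Δ_1) = 0
Natural end conditions: M_0 = M_3 = 0.
Hence M_0 = 0, M_1 = -612/23, M_2 = 102/23, M_3 = 0.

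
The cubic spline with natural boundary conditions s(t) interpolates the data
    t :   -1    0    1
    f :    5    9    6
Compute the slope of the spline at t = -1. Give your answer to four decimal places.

5.7500

Put σ_i = s'' at the i-th knot. Here h = (1, 1) and Δ = (4, -3), so the interior equations h_(i-1)·σ_(i-1) + 2(h_(i-1)+h_i)·σ_i + h_i·σ_(i+1) = 6(Δ_i − Δ_(i-1)) read
  1·σ_0 + 4·σ_1 + 1·σ_2 = 6(Δ_1 - Δ_0) = -42
Natural end conditions: σ_0 = σ_2 = 0.
Forward elimination and back-substitution give σ_0 = 0, σ_1 = -21/2, σ_2 = 0.
On [-1, 0], s'(t) = b_0 + 2c_0·(t + 1) + 3d_0·(t + 1)² with b_0 = Δ_0 - h_0(2σ_0 + σ_1)/6 = 23/4, c_0 = σ_0/2 = 0, d_0 = (σ_1 - σ_0)/(6h_0) = -7/4. So s'(-1) = 23/4.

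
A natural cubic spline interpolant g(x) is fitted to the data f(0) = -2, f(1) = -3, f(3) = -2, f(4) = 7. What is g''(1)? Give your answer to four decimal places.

-1.5000

Write σ_i for g''(x_i). With h_i = 1, 2, 1 and divided differences Δ_i = -1, 1/2, 9, the continuity of g' gives the tridiagonal system
  1·σ_0 + 6·σ_1 + 2·σ_2 = 6(Δ_1 - Δ_0) = 9
  2·σ_1 + 6·σ_2 + 1·σ_3 = 6(Δ_2 - Δ_1) = 51
Natural end conditions: σ_0 = σ_3 = 0.
Hence σ_0 = 0, σ_1 = -3/2, σ_2 = 9, σ_3 = 0.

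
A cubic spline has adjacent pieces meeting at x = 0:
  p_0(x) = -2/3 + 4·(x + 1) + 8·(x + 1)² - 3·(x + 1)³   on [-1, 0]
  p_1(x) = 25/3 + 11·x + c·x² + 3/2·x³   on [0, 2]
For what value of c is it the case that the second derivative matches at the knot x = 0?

-1

p_0''(x) = 16 - 18·(x + 1), so p_0''(0) = -2. On the right, p_1''(0) = 2c, so c = -1.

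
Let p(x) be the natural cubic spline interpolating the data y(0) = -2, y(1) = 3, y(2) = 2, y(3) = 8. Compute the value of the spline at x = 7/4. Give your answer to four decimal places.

1.9906

Put σ_i = p'' at the i-th knot. Here h = (1, 1, 1) and Δ = (5, -1, 6), so the interior equations h_(i-1)·σ_(i-1) + 2(h_(i-1)+h_i)·σ_i + h_i·σ_(i+1) = 6(Δ_i − Δ_(i-1)) read
  1·σ_0 + 4·σ_1 + 1·σ_2 = 6(Δ_1 - Δ_0) = -36
  1·σ_1 + 4·σ_2 + 1·σ_3 = 6(Δ_2 - Δ_1) = 42
Natural end conditions: σ_0 = σ_3 = 0.
Solving the tridiagonal system: σ_0 = 0, σ_1 = -62/5, σ_2 = 68/5, σ_3 = 0.
On [1, 2], p(x) = 3 + 13/15·(x - 1) - 31/5·(x - 1)² + 13/3·(x - 1)³.
With (x - 1) = 3/4: p(7/4) = 637/320.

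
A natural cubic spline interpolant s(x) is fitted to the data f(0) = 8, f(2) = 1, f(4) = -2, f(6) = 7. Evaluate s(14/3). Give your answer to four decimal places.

-0.0864

Let σ_i = s''(x_i). Step sizes h_i = 2, 2, 2; slopes of the chords Δ_i = (y_(i+1) - y_i)/h_i = -7/2, -3/2, 9/2.
  2·σ_0 + 8·σ_1 + 2·σ_2 = 6(Δ_1 - Δ_0) = 12
  2·σ_1 + 8·σ_2 + 2·σ_3 = 6(Δ_2 - Δ_1) = 36
Natural end conditions: σ_0 = σ_3 = 0.
Solving: σ_0 = 0, σ_1 = 2/5, σ_2 = 22/5, σ_3 = 0.
On [4, 6], s(x) = -2 + 47/30·(x - 4) + 11/5·(x - 4)² - 11/30·(x - 4)³.
With (x - 4) = 2/3: s(14/3) = -7/81.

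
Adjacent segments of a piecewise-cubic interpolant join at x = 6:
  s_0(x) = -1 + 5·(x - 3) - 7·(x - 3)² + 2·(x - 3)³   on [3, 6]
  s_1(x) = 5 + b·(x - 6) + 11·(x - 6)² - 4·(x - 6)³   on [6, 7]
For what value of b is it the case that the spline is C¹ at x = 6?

s_0'(x) = 5 - 14·(x - 3) + 6·(x - 3)², so s_0'(6) = 17. On the right, s_1'(6) = b, so b = 17.

17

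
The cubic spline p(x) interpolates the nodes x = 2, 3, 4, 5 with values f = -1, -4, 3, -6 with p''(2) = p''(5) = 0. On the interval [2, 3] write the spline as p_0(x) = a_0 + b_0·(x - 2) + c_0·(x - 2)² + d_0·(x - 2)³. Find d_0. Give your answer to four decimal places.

With M_i denoting the second derivative at x_i, h_i = 1, 1, 1, and Δ_i = (y_(i+1) − y_i)/h_i = -3, 7, -9:
  1·M_0 + 4·M_1 + 1·M_2 = 6(Δ_1 - Δ_0) = 60
  1·M_1 + 4·M_2 + 1·M_3 = 6(Δ_2 - Δ_1) = -96
Natural end conditions: M_0 = M_3 = 0.
Hence M_0 = 0, M_1 = 112/5, M_2 = -148/5, M_3 = 0.
On [2, 3], with p_0(x) = a_0 + b_0·(x - 2) + c_0·(x - 2)² + d_0·(x - 2)³: c_0 = M_0/2 = 0, d_0 = (M_1 - M_0)/(6h_0) = 56/15, b_0 = Δ_0 - h_0(2M_0 + M_1)/6 = -101/15.

3.7333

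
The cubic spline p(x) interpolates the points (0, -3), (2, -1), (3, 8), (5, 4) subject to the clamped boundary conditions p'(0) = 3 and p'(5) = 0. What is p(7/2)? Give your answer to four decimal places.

8.9570

With M_i denoting the second derivative at x_i, h_i = 2, 1, 2, and Δ_i = (y_(i+1) − y_i)/h_i = 1, 9, -2:
  2·M_0 + 6·M_1 + 1·M_2 = 6(Δ_1 - Δ_0) = 48
  1·M_1 + 6·M_2 + 2·M_3 = 6(Δ_2 - Δ_1) = -66
Clamped end conditions give two more equations: 2h_0·M_0 + h_0·M_1 = 6(Δ_0 - p'(0)) = -12 and h_2·M_2 + 2h_2·M_3 = 6(p'(5) - Δ_2) = 12.
Solving the tridiagonal system: M_0 = -81/8, M_1 = 57/4, M_2 = -69/4, M_3 = 93/8.
On [3, 5], p(x) = 8 + 45/8·(x - 3) - 69/8·(x - 3)² + 77/32·(x - 3)³.
With (x - 3) = 1/2: p(7/2) = 2293/256.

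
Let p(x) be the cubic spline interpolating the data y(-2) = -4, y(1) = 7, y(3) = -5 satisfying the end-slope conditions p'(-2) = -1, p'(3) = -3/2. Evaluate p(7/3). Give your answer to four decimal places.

-1.8222

Write M_i for p''(x_i). With h_i = 3, 2 and divided differences Δ_i = 11/3, -6, the continuity of p' gives the tridiagonal system
  3·M_0 + 10·M_1 + 2·M_2 = 6(Δ_1 - Δ_0) = -58
Clamped end conditions give two more equations: 2h_0·M_0 + h_0·M_1 = 6(Δ_0 - p'(-2)) = 28 and h_1·M_1 + 2h_1·M_2 = 6(p'(3) - Δ_1) = 27.
Solving: M_0 = 311/30, M_1 = -57/5, M_2 = 249/20.
On [1, 3], p(x) = 7 - 51/20·(x - 1) - 57/10·(x - 1)² + 159/80·(x - 1)³.
With (x - 1) = 4/3: p(7/3) = -82/45.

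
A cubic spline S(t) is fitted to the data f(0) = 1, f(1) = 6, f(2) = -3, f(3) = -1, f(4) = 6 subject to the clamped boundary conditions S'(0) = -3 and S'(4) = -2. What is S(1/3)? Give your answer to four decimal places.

Write M_i for S''(x_i). With h_i = 1, 1, 1, 1 and divided differences Δ_i = 5, -9, 2, 7, the continuity of S' gives the tridiagonal system
  1·M_0 + 4·M_1 + 1·M_2 = 6(Δ_1 - Δ_0) = -84
  1·M_1 + 4·M_2 + 1·M_3 = 6(Δ_2 - Δ_1) = 66
  1·M_2 + 4·M_3 + 1·M_4 = 6(Δ_3 - Δ_2) = 30
Clamped end conditions give two more equations: 2h_0·M_0 + h_0·M_1 = 6(Δ_0 - S'(0)) = 48 and h_3·M_3 + 2h_3·M_4 = 6(S'(4) - Δ_3) = -54.
Solving the tridiagonal system: M_0 = 599/14, M_1 = -263/7, M_2 = 47/2, M_3 = 67/7, M_4 = -445/14.
On [0, 1], S(t) = 1 - 3·t + 599/28·t² - 375/28·t³.
With t = 1/3: S(1/3) = 79/42.

1.8810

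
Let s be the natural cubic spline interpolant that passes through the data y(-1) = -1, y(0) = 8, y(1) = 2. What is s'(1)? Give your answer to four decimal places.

-9.7500

Let σ_i = s''(x_i). Step sizes h_i = 1, 1; slopes of the chords Δ_i = (y_(i+1) - y_i)/h_i = 9, -6.
  1·σ_0 + 4·σ_1 + 1·σ_2 = 6(Δ_1 - Δ_0) = -90
Natural end conditions: σ_0 = σ_2 = 0.
Hence σ_0 = 0, σ_1 = -45/2, σ_2 = 0.
On [0, 1], s'(t) = b_1 + 2c_1·t + 3d_1·t² with b_1 = Δ_1 - h_1(2σ_1 + σ_2)/6 = 3/2, c_1 = σ_1/2 = -45/4, d_1 = (σ_2 - σ_1)/(6h_1) = 15/4. So s'(1) = -39/4.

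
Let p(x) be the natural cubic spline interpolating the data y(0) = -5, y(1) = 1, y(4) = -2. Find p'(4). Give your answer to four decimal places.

-3.6250

Let σ_i = p''(x_i). Step sizes h_i = 1, 3; slopes of the chords Δ_i = (y_(i+1) - y_i)/h_i = 6, -1.
  1·σ_0 + 8·σ_1 + 3·σ_2 = 6(Δ_1 - Δ_0) = -42
Natural end conditions: σ_0 = σ_2 = 0.
Solving: σ_0 = 0, σ_1 = -21/4, σ_2 = 0.
On [1, 4], p'(x) = b_1 + 2c_1·(x - 1) + 3d_1·(x - 1)² with b_1 = Δ_1 - h_1(2σ_1 + σ_2)/6 = 17/4, c_1 = σ_1/2 = -21/8, d_1 = (σ_2 - σ_1)/(6h_1) = 7/24. So p'(4) = -29/8.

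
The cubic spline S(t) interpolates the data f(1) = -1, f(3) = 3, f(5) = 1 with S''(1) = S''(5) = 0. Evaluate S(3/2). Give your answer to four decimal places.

0.3516

Let M_i = S''(x_i). Step sizes h_i = 2, 2; slopes of the chords Δ_i = (y_(i+1) - y_i)/h_i = 2, -1.
  2·M_0 + 8·M_1 + 2·M_2 = 6(Δ_1 - Δ_0) = -18
Natural end conditions: M_0 = M_2 = 0.
Solving the tridiagonal system: M_0 = 0, M_1 = -9/4, M_2 = 0.
On [1, 3], S(t) = -1 + 11/4·(t - 1) + 0·(t - 1)² - 3/16·(t - 1)³.
With (t - 1) = 1/2: S(3/2) = 45/128.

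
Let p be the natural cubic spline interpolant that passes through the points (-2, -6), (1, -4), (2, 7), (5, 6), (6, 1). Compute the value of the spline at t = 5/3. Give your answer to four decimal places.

Write M_i for p''(x_i). With h_i = 3, 1, 3, 1 and divided differences Δ_i = 2/3, 11, -1/3, -5, the continuity of p' gives the tridiagonal system
  3·M_0 + 8·M_1 + 1·M_2 = 6(Δ_1 - Δ_0) = 62
  1·M_1 + 8·M_2 + 3·M_3 = 6(Δ_2 - Δ_1) = -68
  3·M_2 + 8·M_3 + 1·M_4 = 6(Δ_3 - Δ_2) = -28
Natural end conditions: M_0 = M_4 = 0.
Hence M_0 = 0, M_1 = 215/24, M_2 = -29/3, M_3 = 1/8, M_4 = 0.
On [1, 2], p(t) = -4 + 77/8·(t - 1) + 215/48·(t - 1)² - 149/48·(t - 1)³.
With (t - 1) = 2/3: p(5/3) = 565/162.

3.4877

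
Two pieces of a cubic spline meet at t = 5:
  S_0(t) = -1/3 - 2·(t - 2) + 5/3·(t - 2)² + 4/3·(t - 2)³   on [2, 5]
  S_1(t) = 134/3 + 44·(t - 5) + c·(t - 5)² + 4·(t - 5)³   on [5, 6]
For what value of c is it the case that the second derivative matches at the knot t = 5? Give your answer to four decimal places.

13.6667

S_0''(t) = 10/3 + 8·(t - 2), so S_0''(5) = 82/3. On the right, S_1''(5) = 2c, so c = 41/3.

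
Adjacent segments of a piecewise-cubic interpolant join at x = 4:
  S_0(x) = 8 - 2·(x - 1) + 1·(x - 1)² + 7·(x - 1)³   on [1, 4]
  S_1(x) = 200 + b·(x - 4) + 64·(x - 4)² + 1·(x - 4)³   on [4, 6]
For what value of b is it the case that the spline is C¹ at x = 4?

S_0'(x) = -2 + 2·(x - 1) + 21·(x - 1)², so S_0'(4) = 193. On the right, S_1'(4) = b, so b = 193.

193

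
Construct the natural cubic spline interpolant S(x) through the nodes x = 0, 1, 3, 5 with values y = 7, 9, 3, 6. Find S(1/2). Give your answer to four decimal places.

8.4176

Put σ_i = S'' at the i-th knot. Here h = (1, 2, 2) and Δ = (2, -3, 3/2), so the interior equations h_(i-1)·σ_(i-1) + 2(h_(i-1)+h_i)·σ_i + h_i·σ_(i+1) = 6(Δ_i − Δ_(i-1)) read
  1·σ_0 + 6·σ_1 + 2·σ_2 = 6(Δ_1 - Δ_0) = -30
  2·σ_1 + 8·σ_2 + 2·σ_3 = 6(Δ_2 - Δ_1) = 27
Natural end conditions: σ_0 = σ_3 = 0.
Forward elimination and back-substitution give σ_0 = 0, σ_1 = -147/22, σ_2 = 111/22, σ_3 = 0.
On [0, 1], S(x) = 7 + 137/44·x + 0·x² - 49/44·x³.
With x = 1/2: S(1/2) = 2963/352.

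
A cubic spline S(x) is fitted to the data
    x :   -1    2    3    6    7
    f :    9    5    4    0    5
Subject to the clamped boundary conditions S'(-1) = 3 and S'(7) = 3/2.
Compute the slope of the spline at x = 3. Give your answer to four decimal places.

-1.7130

Let σ_i = S''(x_i). Step sizes h_i = 3, 1, 3, 1; slopes of the chords Δ_i = (y_(i+1) - y_i)/h_i = -4/3, -1, -4/3, 5.
  3·σ_0 + 8·σ_1 + 1·σ_2 = 6(Δ_1 - Δ_0) = 2
  1·σ_1 + 8·σ_2 + 3·σ_3 = 6(Δ_2 - Δ_1) = -2
  3·σ_2 + 8·σ_3 + 1·σ_4 = 6(Δ_3 - Δ_2) = 38
Clamped end conditions give two more equations: 2h_0·σ_0 + h_0·σ_1 = 6(Δ_0 - S'(-1)) = -26 and h_3·σ_3 + 2h_3·σ_4 = 6(S'(7) - Δ_3) = -21.
Hence σ_0 = -2489/432, σ_1 = 617/216, σ_2 = -1541/432, σ_3 = 1705/216, σ_4 = -6241/432.
On [3, 6], S'(x) = b_2 + 2c_2·(x - 3) + 3d_2·(x - 3)² with b_2 = Δ_2 - h_2(2σ_2 + σ_3)/6 = -185/108, c_2 = σ_2/2 = -1541/864, d_2 = (σ_3 - σ_2)/(6h_2) = 4951/7776. So S'(3) = -185/108.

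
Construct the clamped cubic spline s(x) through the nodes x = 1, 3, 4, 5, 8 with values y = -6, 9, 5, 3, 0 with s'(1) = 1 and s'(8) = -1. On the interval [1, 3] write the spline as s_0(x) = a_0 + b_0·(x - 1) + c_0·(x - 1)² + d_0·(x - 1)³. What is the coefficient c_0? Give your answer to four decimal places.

9.6946

With M_i denoting the second derivative at x_i, h_i = 2, 1, 1, 3, and Δ_i = (y_(i+1) − y_i)/h_i = 15/2, -4, -2, -1:
  2·M_0 + 6·M_1 + 1·M_2 = 6(Δ_1 - Δ_0) = -69
  1·M_1 + 4·M_2 + 1·M_3 = 6(Δ_2 - Δ_1) = 12
  1·M_2 + 8·M_3 + 3·M_4 = 6(Δ_3 - Δ_2) = 6
Clamped end conditions give two more equations: 2h_0·M_0 + h_0·M_1 = 6(Δ_0 - s'(1)) = 39 and h_3·M_3 + 2h_3·M_4 = 6(s'(8) - Δ_3) = 0.
Hence M_0 = 6127/316, M_1 = -1523/79, M_2 = 1247/158, M_3 = -23/79, M_4 = 23/158.
On [1, 3], with s_0(x) = a_0 + b_0·(x - 1) + c_0·(x - 1)² + d_0·(x - 1)³: c_0 = M_0/2 = 6127/632, d_0 = (M_1 - M_0)/(6h_0) = -4073/1264, b_0 = Δ_0 - h_0(2M_0 + M_1)/6 = 1.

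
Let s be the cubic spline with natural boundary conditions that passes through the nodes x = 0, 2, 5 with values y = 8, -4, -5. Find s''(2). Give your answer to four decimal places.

3.4000

Write m_i for s''(x_i). With h_i = 2, 3 and divided differences Δ_i = -6, -1/3, the continuity of s' gives the tridiagonal system
  2·m_0 + 10·m_1 + 3·m_2 = 6(Δ_1 - Δ_0) = 34
Natural end conditions: m_0 = m_2 = 0.
Forward elimination and back-substitution give m_0 = 0, m_1 = 17/5, m_2 = 0.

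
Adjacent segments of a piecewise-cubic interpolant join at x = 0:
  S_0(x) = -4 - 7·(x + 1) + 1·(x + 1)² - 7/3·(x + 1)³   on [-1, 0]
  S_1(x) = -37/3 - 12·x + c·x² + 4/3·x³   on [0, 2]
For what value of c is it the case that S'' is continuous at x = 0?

-6

S_0''(x) = 2 - 14·(x + 1), so S_0''(0) = -12. On the right, S_1''(0) = 2c, so c = -6.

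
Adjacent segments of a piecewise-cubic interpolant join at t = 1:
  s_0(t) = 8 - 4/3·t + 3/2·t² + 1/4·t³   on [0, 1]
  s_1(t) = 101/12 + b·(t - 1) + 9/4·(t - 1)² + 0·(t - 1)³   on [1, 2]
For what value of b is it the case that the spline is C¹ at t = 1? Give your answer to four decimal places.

s_0'(t) = -4/3 + 3·t + 3/4·t², so s_0'(1) = 29/12. On the right, s_1'(1) = b, so b = 29/12.

2.4167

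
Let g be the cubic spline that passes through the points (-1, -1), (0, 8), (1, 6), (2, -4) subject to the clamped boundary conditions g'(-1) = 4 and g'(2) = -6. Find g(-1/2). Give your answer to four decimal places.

With σ_i denoting the second derivative at x_i, h_i = 1, 1, 1, and Δ_i = (y_(i+1) − y_i)/h_i = 9, -2, -10:
  1·σ_0 + 4·σ_1 + 1·σ_2 = 6(Δ_1 - Δ_0) = -66
  1·σ_1 + 4·σ_2 + 1·σ_3 = 6(Δ_2 - Δ_1) = -48
Clamped end conditions give two more equations: 2h_0·σ_0 + h_0·σ_1 = 6(Δ_0 - g'(-1)) = 30 and h_2·σ_2 + 2h_2·σ_3 = 6(g'(2) - Δ_2) = 24.
Hence σ_0 = 374/15, σ_1 = -298/15, σ_2 = -172/15, σ_3 = 266/15.
On [-1, 0], g(x) = -1 + 4·(x + 1) + 187/15·(x + 1)² - 112/15·(x + 1)³.
With (x + 1) = 1/2: g(-1/2) = 191/60.

3.1833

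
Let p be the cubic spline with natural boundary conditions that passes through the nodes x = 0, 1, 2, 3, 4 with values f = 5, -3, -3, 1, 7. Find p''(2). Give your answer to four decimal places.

Write M_i for p''(x_i). With h_i = 1, 1, 1, 1 and divided differences Δ_i = -8, 0, 4, 6, the continuity of p' gives the tridiagonal system
  1·M_0 + 4·M_1 + 1·M_2 = 6(Δ_1 - Δ_0) = 48
  1·M_1 + 4·M_2 + 1·M_3 = 6(Δ_2 - Δ_1) = 24
  1·M_2 + 4·M_3 + 1·M_4 = 6(Δ_3 - Δ_2) = 12
Natural end conditions: M_0 = M_4 = 0.
Solving: M_0 = 0, M_1 = 159/14, M_2 = 18/7, M_3 = 33/14, M_4 = 0.

2.5714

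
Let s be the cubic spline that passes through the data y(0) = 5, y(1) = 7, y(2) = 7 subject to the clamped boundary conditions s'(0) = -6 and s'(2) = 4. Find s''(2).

Put m_i = s'' at the i-th knot. Here h = (1, 1) and Δ = (2, 0), so the interior equations h_(i-1)·m_(i-1) + 2(h_(i-1)+h_i)·m_i + h_i·m_(i+1) = 6(Δ_i − Δ_(i-1)) read
  1·m_0 + 4·m_1 + 1·m_2 = 6(Δ_1 - Δ_0) = -12
Clamped end conditions give two more equations: 2h_0·m_0 + h_0·m_1 = 6(Δ_0 - s'(0)) = 48 and h_1·m_1 + 2h_1·m_2 = 6(s'(2) - Δ_1) = 24.
Hence m_0 = 32, m_1 = -16, m_2 = 20.

20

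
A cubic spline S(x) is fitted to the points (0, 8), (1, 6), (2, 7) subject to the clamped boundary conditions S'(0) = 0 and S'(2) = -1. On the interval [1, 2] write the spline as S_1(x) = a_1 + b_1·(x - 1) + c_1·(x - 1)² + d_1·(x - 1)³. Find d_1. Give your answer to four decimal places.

-3.5000

Write M_i for S''(x_i). With h_i = 1, 1 and divided differences Δ_i = -2, 1, the continuity of S' gives the tridiagonal system
  1·M_0 + 4·M_1 + 1·M_2 = 6(Δ_1 - Δ_0) = 18
Clamped end conditions give two more equations: 2h_0·M_0 + h_0·M_1 = 6(Δ_0 - S'(0)) = -12 and h_1·M_1 + 2h_1·M_2 = 6(S'(2) - Δ_1) = -12.
Solving the tridiagonal system: M_0 = -11, M_1 = 10, M_2 = -11.
On [1, 2], with S_1(x) = a_1 + b_1·(x - 1) + c_1·(x - 1)² + d_1·(x - 1)³: c_1 = M_1/2 = 5, d_1 = (M_2 - M_1)/(6h_1) = -7/2, b_1 = Δ_1 - h_1(2M_1 + M_2)/6 = -1/2.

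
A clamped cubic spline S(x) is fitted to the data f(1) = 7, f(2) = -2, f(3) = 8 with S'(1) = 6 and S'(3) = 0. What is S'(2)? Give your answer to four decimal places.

With σ_i denoting the second derivative at x_i, h_i = 1, 1, and Δ_i = (y_(i+1) − y_i)/h_i = -9, 10:
  1·σ_0 + 4·σ_1 + 1·σ_2 = 6(Δ_1 - Δ_0) = 114
Clamped end conditions give two more equations: 2h_0·σ_0 + h_0·σ_1 = 6(Δ_0 - S'(1)) = -90 and h_1·σ_1 + 2h_1·σ_2 = 6(S'(3) - Δ_1) = -60.
Forward elimination and back-substitution give σ_0 = -153/2, σ_1 = 63, σ_2 = -123/2.
On [2, 3], S'(x) = b_1 + 2c_1·(x - 2) + 3d_1·(x - 2)² with b_1 = Δ_1 - h_1(2σ_1 + σ_2)/6 = -3/4, c_1 = σ_1/2 = 63/2, d_1 = (σ_2 - σ_1)/(6h_1) = -83/4. So S'(2) = -3/4.

-0.7500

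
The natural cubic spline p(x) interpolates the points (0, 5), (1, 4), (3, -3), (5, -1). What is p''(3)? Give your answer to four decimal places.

Put M_i = p'' at the i-th knot. Here h = (1, 2, 2) and Δ = (-1, -7/2, 1), so the interior equations h_(i-1)·M_(i-1) + 2(h_(i-1)+h_i)·M_i + h_i·M_(i+1) = 6(Δ_i − Δ_(i-1)) read
  1·M_0 + 6·M_1 + 2·M_2 = 6(Δ_1 - Δ_0) = -15
  2·M_1 + 8·M_2 + 2·M_3 = 6(Δ_2 - Δ_1) = 27
Natural end conditions: M_0 = M_3 = 0.
Hence M_0 = 0, M_1 = -87/22, M_2 = 48/11, M_3 = 0.

4.3636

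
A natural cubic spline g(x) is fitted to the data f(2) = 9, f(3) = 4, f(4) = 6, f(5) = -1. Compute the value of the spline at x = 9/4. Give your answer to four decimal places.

7.1719

Write M_i for g''(x_i). With h_i = 1, 1, 1 and divided differences Δ_i = -5, 2, -7, the continuity of g' gives the tridiagonal system
  1·M_0 + 4·M_1 + 1·M_2 = 6(Δ_1 - Δ_0) = 42
  1·M_1 + 4·M_2 + 1·M_3 = 6(Δ_2 - Δ_1) = -54
Natural end conditions: M_0 = M_3 = 0.
Hence M_0 = 0, M_1 = 74/5, M_2 = -86/5, M_3 = 0.
On [2, 3], g(x) = 9 - 112/15·(x - 2) + 0·(x - 2)² + 37/15·(x - 2)³.
With (x - 2) = 1/4: g(9/4) = 459/64.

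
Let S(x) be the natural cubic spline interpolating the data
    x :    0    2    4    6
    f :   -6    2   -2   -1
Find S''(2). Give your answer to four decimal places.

Write M_i for S''(x_i). With h_i = 2, 2, 2 and divided differences Δ_i = 4, -2, 1/2, the continuity of S' gives the tridiagonal system
  2·M_0 + 8·M_1 + 2·M_2 = 6(Δ_1 - Δ_0) = -36
  2·M_1 + 8·M_2 + 2·M_3 = 6(Δ_2 - Δ_1) = 15
Natural end conditions: M_0 = M_3 = 0.
Solving the tridiagonal system: M_0 = 0, M_1 = -53/10, M_2 = 16/5, M_3 = 0.

-5.3000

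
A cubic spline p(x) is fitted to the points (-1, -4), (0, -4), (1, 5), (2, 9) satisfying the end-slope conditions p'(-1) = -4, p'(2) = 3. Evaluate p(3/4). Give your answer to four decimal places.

Write M_i for p''(x_i). With h_i = 1, 1, 1 and divided differences Δ_i = 0, 9, 4, the continuity of p' gives the tridiagonal system
  1·M_0 + 4·M_1 + 1·M_2 = 6(Δ_1 - Δ_0) = 54
  1·M_1 + 4·M_2 + 1·M_3 = 6(Δ_2 - Δ_1) = -30
Clamped end conditions give two more equations: 2h_0·M_0 + h_0·M_1 = 6(Δ_0 - p'(-1)) = 24 and h_2·M_2 + 2h_2·M_3 = 6(p'(2) - Δ_2) = -6.
Solving the tridiagonal system: M_0 = 64/15, M_1 = 232/15, M_2 = -182/15, M_3 = 46/15.
On [0, 1], p(x) = -4 + 88/15·x + 116/15·x² - 23/5·x³.
With x = 3/4: p(3/4) = 899/320.

2.8094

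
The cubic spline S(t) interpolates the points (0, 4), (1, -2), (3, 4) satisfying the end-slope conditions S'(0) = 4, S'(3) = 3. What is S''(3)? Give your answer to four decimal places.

Let m_i = S''(x_i). Step sizes h_i = 1, 2; slopes of the chords Δ_i = (y_(i+1) - y_i)/h_i = -6, 3.
  1·m_0 + 6·m_1 + 2·m_2 = 6(Δ_1 - Δ_0) = 54
Clamped end conditions give two more equations: 2h_0·m_0 + h_0·m_1 = 6(Δ_0 - S'(0)) = -60 and h_1·m_1 + 2h_1·m_2 = 6(S'(3) - Δ_1) = 0.
Hence m_0 = -118/3, m_1 = 56/3, m_2 = -28/3.

-9.3333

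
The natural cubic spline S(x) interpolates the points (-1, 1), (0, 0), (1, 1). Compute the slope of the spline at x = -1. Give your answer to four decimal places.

With m_i denoting the second derivative at x_i, h_i = 1, 1, and Δ_i = (y_(i+1) − y_i)/h_i = -1, 1:
  1·m_0 + 4·m_1 + 1·m_2 = 6(Δ_1 - Δ_0) = 12
Natural end conditions: m_0 = m_2 = 0.
Forward elimination and back-substitution give m_0 = 0, m_1 = 3, m_2 = 0.
On [-1, 0], S'(x) = b_0 + 2c_0·(x + 1) + 3d_0·(x + 1)² with b_0 = Δ_0 - h_0(2m_0 + m_1)/6 = -3/2, c_0 = m_0/2 = 0, d_0 = (m_1 - m_0)/(6h_0) = 1/2. So S'(-1) = -3/2.

-1.5000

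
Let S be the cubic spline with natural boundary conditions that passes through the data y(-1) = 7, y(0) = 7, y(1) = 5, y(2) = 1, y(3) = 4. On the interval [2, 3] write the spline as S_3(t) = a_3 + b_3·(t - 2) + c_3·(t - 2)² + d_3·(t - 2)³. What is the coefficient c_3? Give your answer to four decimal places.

5.9464

Let m_i = S''(x_i). Step sizes h_i = 1, 1, 1, 1; slopes of the chords Δ_i = (y_(i+1) - y_i)/h_i = 0, -2, -4, 3.
  1·m_0 + 4·m_1 + 1·m_2 = 6(Δ_1 - Δ_0) = -12
  1·m_1 + 4·m_2 + 1·m_3 = 6(Δ_2 - Δ_1) = -12
  1·m_2 + 4·m_3 + 1·m_4 = 6(Δ_3 - Δ_2) = 42
Natural end conditions: m_0 = m_4 = 0.
Solving the tridiagonal system: m_0 = 0, m_1 = -45/28, m_2 = -39/7, m_3 = 333/28, m_4 = 0.
On [2, 3], with S_3(t) = a_3 + b_3·(t - 2) + c_3·(t - 2)² + d_3·(t - 2)³: c_3 = m_3/2 = 333/56, d_3 = (m_4 - m_3)/(6h_3) = -111/56, b_3 = Δ_3 - h_3(2m_3 + m_4)/6 = -27/28.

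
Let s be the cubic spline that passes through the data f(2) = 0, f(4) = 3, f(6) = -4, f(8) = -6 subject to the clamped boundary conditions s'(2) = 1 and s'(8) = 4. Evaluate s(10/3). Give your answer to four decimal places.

Write m_i for s''(x_i). With h_i = 2, 2, 2 and divided differences Δ_i = 3/2, -7/2, -1, the continuity of s' gives the tridiagonal system
  2·m_0 + 8·m_1 + 2·m_2 = 6(Δ_1 - Δ_0) = -30
  2·m_1 + 8·m_2 + 2·m_3 = 6(Δ_2 - Δ_1) = 15
Clamped end conditions give two more equations: 2h_0·m_0 + h_0·m_1 = 6(Δ_0 - s'(2)) = 3 and h_2·m_2 + 2h_2·m_3 = 6(s'(8) - Δ_2) = 30.
Hence m_0 = 16/5, m_1 = -49/10, m_2 = 7/5, m_3 = 34/5.
On [2, 4], s(x) = 0 + 1·(x - 2) + 8/5·(x - 2)² - 27/40·(x - 2)³.
With (x - 2) = 4/3: s(10/3) = 116/45.

2.5778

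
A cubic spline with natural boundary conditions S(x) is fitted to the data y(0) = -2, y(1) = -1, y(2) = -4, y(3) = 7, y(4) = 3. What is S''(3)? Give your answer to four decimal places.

Let M_i = S''(x_i). Step sizes h_i = 1, 1, 1, 1; slopes of the chords Δ_i = (y_(i+1) - y_i)/h_i = 1, -3, 11, -4.
  1·M_0 + 4·M_1 + 1·M_2 = 6(Δ_1 - Δ_0) = -24
  1·M_1 + 4·M_2 + 1·M_3 = 6(Δ_2 - Δ_1) = 84
  1·M_2 + 4·M_3 + 1·M_4 = 6(Δ_3 - Δ_2) = -90
Natural end conditions: M_0 = M_4 = 0.
Hence M_0 = 0, M_1 = -393/28, M_2 = 225/7, M_3 = -855/28, M_4 = 0.

-30.5357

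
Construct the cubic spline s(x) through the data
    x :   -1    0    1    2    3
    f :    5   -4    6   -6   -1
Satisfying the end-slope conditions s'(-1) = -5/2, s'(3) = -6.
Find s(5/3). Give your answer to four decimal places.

-2.4484

Put σ_i = s'' at the i-th knot. Here h = (1, 1, 1, 1) and Δ = (-9, 10, -12, 5), so the interior equations h_(i-1)·σ_(i-1) + 2(h_(i-1)+h_i)·σ_i + h_i·σ_(i+1) = 6(Δ_i − Δ_(i-1)) read
  1·σ_0 + 4·σ_1 + 1·σ_2 = 6(Δ_1 - Δ_0) = 114
  1·σ_1 + 4·σ_2 + 1·σ_3 = 6(Δ_2 - Δ_1) = -132
  1·σ_2 + 4·σ_3 + 1·σ_4 = 6(Δ_3 - Δ_2) = 102
Clamped end conditions give two more equations: 2h_0·σ_0 + h_0·σ_1 = 6(Δ_0 - s'(-1)) = -39 and h_3·σ_3 + 2h_3·σ_4 = 6(s'(3) - Δ_3) = -66.
Solving: σ_0 = -2647/56, σ_1 = 1555/28, σ_2 = -487/8, σ_3 = 1567/28, σ_4 = -3415/56.
On [1, 2], s(x) = 6 - 29/28·(x - 1) - 487/16·(x - 1)² + 2181/112·(x - 1)³.
With (x - 1) = 2/3: s(5/3) = -617/252.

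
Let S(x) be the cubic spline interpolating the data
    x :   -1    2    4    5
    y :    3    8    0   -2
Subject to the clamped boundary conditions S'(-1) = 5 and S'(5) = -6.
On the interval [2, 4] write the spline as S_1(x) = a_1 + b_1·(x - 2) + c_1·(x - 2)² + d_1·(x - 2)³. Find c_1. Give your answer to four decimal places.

-2.1053

Write M_i for S''(x_i). With h_i = 3, 2, 1 and divided differences Δ_i = 5/3, -4, -2, the continuity of S' gives the tridiagonal system
  3·M_0 + 10·M_1 + 2·M_2 = 6(Δ_1 - Δ_0) = -34
  2·M_1 + 6·M_2 + 1·M_3 = 6(Δ_2 - Δ_1) = 12
Clamped end conditions give two more equations: 2h_0·M_0 + h_0·M_1 = 6(Δ_0 - S'(-1)) = -20 and h_2·M_2 + 2h_2·M_3 = 6(S'(5) - Δ_2) = -24.
Solving: M_0 = -70/57, M_1 = -80/19, M_2 = 112/19, M_3 = -284/19.
On [2, 4], with S_1(x) = a_1 + b_1·(x - 2) + c_1·(x - 2)² + d_1·(x - 2)³: c_1 = M_1/2 = -40/19, d_1 = (M_2 - M_1)/(6h_1) = 16/19, b_1 = Δ_1 - h_1(2M_1 + M_2)/6 = -60/19.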